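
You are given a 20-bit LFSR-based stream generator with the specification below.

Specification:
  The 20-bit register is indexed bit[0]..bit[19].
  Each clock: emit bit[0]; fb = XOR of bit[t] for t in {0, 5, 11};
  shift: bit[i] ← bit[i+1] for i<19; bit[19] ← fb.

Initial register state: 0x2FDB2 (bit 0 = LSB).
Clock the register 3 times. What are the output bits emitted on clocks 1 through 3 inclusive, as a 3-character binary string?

reg_0 = 0x2FDB2
clock 1: out=0, reg = 0x17ED9
clock 2: out=1, reg = 0x0BF6C
clock 3: out=0, reg = 0x05FB6

010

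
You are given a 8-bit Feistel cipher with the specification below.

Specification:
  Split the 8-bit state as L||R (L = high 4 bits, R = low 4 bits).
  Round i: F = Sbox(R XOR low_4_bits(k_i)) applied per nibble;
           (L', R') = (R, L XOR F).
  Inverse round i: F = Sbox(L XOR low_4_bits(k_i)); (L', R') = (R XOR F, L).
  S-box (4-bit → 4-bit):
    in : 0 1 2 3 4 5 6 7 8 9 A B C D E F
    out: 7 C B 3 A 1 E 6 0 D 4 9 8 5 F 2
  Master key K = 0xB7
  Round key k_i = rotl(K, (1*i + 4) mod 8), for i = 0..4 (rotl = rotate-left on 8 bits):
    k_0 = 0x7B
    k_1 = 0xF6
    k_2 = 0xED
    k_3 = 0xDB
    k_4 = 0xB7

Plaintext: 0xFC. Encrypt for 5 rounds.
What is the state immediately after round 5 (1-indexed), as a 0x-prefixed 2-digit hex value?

s_0 = plaintext = 0xFC
s_1 = Round(s_0, k_0) = 0xC9
s_2 = Round(s_1, k_1) = 0x9E
s_3 = Round(s_2, k_2) = 0xEA
s_4 = Round(s_3, k_3) = 0xA2
s_5 = Round(s_4, k_4) = 0x2B

0x2B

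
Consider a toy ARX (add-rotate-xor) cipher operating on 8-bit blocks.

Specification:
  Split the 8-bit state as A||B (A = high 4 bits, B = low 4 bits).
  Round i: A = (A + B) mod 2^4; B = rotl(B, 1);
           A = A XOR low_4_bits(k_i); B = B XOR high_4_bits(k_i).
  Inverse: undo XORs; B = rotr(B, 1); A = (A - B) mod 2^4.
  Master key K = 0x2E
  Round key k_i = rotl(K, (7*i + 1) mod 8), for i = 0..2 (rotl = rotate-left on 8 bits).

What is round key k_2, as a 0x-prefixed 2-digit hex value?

0x17

K = 0x2E
k_0 = rotl(K, (7*0+1) mod 8) = rotl(K, 1) = 0x5C
k_1 = rotl(K, (7*1+1) mod 8) = rotl(K, 0) = 0x2E
k_2 = rotl(K, (7*2+1) mod 8) = rotl(K, 7) = 0x17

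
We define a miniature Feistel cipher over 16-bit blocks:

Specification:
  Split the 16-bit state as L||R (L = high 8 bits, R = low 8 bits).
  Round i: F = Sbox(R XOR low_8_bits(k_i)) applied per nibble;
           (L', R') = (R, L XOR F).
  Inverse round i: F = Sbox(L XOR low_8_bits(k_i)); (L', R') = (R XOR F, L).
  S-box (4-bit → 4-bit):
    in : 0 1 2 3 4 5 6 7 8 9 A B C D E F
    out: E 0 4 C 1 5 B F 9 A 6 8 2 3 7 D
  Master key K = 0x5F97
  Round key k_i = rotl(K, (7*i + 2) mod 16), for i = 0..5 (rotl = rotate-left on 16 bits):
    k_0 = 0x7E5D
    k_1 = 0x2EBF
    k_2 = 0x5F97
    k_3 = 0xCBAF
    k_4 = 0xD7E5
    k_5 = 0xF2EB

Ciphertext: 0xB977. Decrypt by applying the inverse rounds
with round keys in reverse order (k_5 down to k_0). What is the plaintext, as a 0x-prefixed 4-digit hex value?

s_0 = ciphertext = 0xB977
s_1 = InvRound(s_0, k_5) = 0x23B9
s_2 = InvRound(s_1, k_4) = 0x9223
s_3 = InvRound(s_2, k_3) = 0xE092
s_4 = InvRound(s_3, k_2) = 0x6DE0
s_5 = InvRound(s_4, k_1) = 0xD46D
s_6 = InvRound(s_5, k_0) = 0xF7D4

0xF7D4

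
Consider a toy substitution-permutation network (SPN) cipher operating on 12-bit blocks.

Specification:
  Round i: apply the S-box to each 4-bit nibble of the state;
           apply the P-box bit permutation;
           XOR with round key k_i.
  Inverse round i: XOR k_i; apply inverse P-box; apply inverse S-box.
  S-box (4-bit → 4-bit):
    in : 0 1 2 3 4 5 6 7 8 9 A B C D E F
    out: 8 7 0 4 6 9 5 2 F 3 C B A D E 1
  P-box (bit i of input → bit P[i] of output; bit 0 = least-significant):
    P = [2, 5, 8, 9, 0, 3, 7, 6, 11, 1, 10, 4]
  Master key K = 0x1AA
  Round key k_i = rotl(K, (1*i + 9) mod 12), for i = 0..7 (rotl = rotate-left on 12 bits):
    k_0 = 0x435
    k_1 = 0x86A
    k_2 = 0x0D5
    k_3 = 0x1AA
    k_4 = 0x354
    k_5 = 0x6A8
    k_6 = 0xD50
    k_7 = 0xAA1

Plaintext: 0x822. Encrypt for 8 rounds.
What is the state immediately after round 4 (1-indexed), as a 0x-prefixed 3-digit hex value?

0x1E1

s_0 = plaintext = 0x822
s_1 = Round(s_0, k_0) = 0x827
s_2 = Round(s_1, k_1) = 0x458
s_3 = Round(s_2, k_2) = 0x7B2
s_4 = Round(s_3, k_3) = 0x1E1
s_5 = Round(s_4, k_4) = 0xEBA
s_6 = Round(s_5, k_5) = 0x1F3
s_7 = Round(s_6, k_6) = 0x053
s_8 = Round(s_7, k_7) = 0xBF0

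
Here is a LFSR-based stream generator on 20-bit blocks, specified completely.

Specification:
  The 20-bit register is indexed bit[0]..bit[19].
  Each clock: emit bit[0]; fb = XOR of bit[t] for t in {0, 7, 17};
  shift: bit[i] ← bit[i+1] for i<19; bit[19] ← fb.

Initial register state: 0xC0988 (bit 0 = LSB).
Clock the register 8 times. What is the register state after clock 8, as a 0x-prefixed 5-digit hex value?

reg_0 = 0xC0988
clock 1: out=0, reg = 0xE04C4
clock 2: out=0, reg = 0x70262
clock 3: out=0, reg = 0xB8131
clock 4: out=1, reg = 0x5C098
clock 5: out=0, reg = 0xAE04C
clock 6: out=0, reg = 0xD7026
clock 7: out=0, reg = 0x6B813
clock 8: out=1, reg = 0x35C09

0x35C09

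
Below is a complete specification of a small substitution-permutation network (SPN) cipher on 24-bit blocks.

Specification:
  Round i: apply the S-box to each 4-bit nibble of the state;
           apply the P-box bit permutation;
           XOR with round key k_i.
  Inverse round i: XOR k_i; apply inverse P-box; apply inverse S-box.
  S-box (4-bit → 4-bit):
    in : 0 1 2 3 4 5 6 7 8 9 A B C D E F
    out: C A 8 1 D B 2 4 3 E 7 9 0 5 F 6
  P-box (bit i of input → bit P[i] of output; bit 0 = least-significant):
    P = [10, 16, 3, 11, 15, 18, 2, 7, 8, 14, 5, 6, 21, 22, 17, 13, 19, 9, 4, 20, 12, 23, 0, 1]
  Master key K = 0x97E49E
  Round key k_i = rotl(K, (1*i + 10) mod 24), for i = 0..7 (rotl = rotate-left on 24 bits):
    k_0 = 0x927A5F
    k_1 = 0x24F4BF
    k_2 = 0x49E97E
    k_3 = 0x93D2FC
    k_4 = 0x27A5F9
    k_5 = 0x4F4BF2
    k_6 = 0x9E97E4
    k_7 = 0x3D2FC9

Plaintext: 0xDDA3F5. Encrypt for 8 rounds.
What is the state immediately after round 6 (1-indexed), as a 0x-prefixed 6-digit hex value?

0xABA26A

s_0 = plaintext = 0xDDA3F5
s_1 = Round(s_0, k_0) = 0xFD674A
s_2 = Round(s_1, k_1) = 0xED7002
s_3 = Round(s_2, k_2) = 0xC3F189
s_4 = Round(s_3, k_3) = 0xDC1AB4
s_5 = Round(s_4, k_4) = 0x675850
s_6 = Round(s_5, k_5) = 0xABA26A
s_7 = Round(s_6, k_6) = 0x6183AD
s_8 = Round(s_7, k_7) = 0xC9A8C5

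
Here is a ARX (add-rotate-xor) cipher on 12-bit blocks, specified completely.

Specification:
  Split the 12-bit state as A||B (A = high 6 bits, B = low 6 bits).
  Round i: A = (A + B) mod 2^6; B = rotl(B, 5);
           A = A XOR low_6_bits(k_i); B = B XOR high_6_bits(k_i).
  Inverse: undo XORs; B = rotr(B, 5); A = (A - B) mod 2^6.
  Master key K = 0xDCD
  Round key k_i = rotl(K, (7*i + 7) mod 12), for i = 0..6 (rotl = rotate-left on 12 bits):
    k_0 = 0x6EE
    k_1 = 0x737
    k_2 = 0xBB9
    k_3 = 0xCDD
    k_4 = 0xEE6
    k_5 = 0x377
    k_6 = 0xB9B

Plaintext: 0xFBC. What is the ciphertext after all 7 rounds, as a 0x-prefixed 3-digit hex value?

0xC2F

s_0 = plaintext = 0xFBC
s_1 = Round(s_0, k_0) = 0x505
s_2 = Round(s_1, k_1) = 0xBBE
s_3 = Round(s_2, k_2) = 0x571
s_4 = Round(s_3, k_3) = 0x6CB
s_5 = Round(s_4, k_4) = 0x01E
s_6 = Round(s_5, k_5) = 0xA42
s_7 = Round(s_6, k_6) = 0xC2F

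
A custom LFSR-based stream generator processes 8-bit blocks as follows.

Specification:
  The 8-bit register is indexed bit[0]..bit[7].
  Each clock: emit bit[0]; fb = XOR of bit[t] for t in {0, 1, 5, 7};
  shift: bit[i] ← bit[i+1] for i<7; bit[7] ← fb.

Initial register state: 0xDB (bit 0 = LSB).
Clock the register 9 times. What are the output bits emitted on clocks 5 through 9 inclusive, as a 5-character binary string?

10111

reg_0 = 0xDB
clock 1: out=1, reg = 0xED
clock 2: out=1, reg = 0xF6
clock 3: out=0, reg = 0xFB
clock 4: out=1, reg = 0x7D
clock 5: out=1, reg = 0x3E
clock 6: out=0, reg = 0x1F
clock 7: out=1, reg = 0x0F
clock 8: out=1, reg = 0x07
clock 9: out=1, reg = 0x03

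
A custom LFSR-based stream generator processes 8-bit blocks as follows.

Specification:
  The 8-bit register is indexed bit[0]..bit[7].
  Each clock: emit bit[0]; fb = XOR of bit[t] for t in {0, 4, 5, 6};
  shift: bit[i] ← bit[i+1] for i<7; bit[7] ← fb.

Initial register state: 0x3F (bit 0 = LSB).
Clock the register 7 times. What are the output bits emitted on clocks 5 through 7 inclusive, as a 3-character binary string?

110

reg_0 = 0x3F
clock 1: out=1, reg = 0x9F
clock 2: out=1, reg = 0x4F
clock 3: out=1, reg = 0x27
clock 4: out=1, reg = 0x13
clock 5: out=1, reg = 0x09
clock 6: out=1, reg = 0x84
clock 7: out=0, reg = 0x42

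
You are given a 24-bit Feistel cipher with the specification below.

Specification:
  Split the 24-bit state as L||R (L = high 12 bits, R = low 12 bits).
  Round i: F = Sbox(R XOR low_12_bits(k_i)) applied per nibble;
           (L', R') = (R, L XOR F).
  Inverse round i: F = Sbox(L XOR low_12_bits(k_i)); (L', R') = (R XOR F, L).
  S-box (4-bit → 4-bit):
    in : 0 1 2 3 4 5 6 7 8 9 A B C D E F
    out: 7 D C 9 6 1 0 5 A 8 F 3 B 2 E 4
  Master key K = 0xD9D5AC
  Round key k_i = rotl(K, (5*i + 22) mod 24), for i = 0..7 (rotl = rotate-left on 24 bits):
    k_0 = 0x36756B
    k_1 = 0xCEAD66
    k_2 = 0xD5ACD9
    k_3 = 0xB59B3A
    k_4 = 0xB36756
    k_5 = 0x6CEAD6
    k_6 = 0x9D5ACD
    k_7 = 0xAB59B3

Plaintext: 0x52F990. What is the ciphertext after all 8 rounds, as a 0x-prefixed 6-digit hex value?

s_0 = plaintext = 0x52F990
s_1 = Round(s_0, k_0) = 0x990E6C
s_2 = Round(s_1, k_1) = 0xE6C0EF
s_3 = Round(s_2, k_2) = 0x0EF5FC
s_4 = Round(s_3, k_3) = 0x5FCE5F
s_5 = Round(s_4, k_4) = 0xE5FD84
s_6 = Round(s_5, k_5) = 0xD84B43
s_7 = Round(s_6, k_6) = 0xB4302A
s_8 = Round(s_7, k_7) = 0x02A3CB

0x02A3CB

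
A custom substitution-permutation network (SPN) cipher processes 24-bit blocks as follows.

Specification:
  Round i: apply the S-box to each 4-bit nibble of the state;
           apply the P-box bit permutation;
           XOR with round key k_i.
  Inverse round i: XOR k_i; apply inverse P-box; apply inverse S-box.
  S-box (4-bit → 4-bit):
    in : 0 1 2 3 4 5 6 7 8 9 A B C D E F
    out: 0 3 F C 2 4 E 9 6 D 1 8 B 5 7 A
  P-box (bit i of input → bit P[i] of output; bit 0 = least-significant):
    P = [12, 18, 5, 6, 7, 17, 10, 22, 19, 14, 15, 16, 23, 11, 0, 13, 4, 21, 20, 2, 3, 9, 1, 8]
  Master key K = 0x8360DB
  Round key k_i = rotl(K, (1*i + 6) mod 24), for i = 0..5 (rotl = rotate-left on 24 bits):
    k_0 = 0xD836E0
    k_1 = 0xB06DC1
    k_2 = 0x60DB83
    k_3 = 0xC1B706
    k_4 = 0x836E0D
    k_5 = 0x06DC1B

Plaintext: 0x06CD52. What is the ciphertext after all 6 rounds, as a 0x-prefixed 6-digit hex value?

s_0 = plaintext = 0x06CD52
s_1 = Round(s_0, k_0) = 0x648A84
s_2 = Round(s_1, k_1) = 0x9E62C2
s_3 = Round(s_2, k_2) = 0x1F2278
s_4 = Round(s_3, k_3) = 0x2C5DAB
s_5 = Round(s_4, k_4) = 0xABEDD2
s_6 = Round(s_5, k_5) = 0x8A40F6

0x8A40F6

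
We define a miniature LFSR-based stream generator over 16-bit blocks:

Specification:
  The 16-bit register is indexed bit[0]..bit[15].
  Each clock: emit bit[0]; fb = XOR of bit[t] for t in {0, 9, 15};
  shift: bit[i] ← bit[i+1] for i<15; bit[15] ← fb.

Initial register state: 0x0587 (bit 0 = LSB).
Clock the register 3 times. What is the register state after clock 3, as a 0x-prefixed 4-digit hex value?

0x60B0

reg_0 = 0x0587
clock 1: out=1, reg = 0x82C3
clock 2: out=1, reg = 0xC161
clock 3: out=1, reg = 0x60B0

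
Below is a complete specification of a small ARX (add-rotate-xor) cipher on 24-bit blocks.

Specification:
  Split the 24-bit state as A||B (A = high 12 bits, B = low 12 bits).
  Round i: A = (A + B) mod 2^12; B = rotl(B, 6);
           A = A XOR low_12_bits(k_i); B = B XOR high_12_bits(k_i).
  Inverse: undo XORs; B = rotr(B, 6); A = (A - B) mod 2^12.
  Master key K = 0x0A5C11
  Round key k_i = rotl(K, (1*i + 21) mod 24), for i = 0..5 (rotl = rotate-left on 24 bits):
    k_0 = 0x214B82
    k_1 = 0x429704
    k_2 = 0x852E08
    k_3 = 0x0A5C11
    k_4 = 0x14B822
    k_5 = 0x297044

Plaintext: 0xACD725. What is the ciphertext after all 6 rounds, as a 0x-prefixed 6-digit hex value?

0x720252

s_0 = plaintext = 0xACD725
s_1 = Round(s_0, k_0) = 0xA70B48
s_2 = Round(s_1, k_1) = 0x2BC604
s_3 = Round(s_2, k_2) = 0x6C894A
s_4 = Round(s_3, k_3) = 0xC03200
s_5 = Round(s_4, k_4) = 0x621143
s_6 = Round(s_5, k_5) = 0x720252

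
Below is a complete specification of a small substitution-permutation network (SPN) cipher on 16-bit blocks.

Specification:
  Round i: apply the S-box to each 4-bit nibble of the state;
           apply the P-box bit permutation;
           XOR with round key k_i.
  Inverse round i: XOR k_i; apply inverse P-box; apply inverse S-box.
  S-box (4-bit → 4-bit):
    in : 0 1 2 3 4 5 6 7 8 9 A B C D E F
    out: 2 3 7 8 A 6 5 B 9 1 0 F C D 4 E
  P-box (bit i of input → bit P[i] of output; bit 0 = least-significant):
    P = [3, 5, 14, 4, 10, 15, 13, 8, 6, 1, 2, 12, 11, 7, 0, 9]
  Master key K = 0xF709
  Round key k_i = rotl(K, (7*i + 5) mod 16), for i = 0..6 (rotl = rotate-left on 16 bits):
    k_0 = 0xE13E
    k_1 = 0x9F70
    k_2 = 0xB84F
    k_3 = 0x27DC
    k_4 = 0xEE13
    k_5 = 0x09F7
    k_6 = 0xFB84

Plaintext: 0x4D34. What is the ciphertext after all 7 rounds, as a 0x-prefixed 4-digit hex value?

s_0 = plaintext = 0x4D34
s_1 = Round(s_0, k_0) = 0xF2CA
s_2 = Round(s_1, k_1) = 0xBCB7
s_3 = Round(s_2, k_2) = 0x07F2
s_4 = Round(s_3, k_3) = 0xD636
s_5 = Round(s_4, k_4) = 0xA55E
s_6 = Round(s_5, k_5) = 0xE9F1
s_7 = Round(s_6, k_6) = 0x5AED

0x5AED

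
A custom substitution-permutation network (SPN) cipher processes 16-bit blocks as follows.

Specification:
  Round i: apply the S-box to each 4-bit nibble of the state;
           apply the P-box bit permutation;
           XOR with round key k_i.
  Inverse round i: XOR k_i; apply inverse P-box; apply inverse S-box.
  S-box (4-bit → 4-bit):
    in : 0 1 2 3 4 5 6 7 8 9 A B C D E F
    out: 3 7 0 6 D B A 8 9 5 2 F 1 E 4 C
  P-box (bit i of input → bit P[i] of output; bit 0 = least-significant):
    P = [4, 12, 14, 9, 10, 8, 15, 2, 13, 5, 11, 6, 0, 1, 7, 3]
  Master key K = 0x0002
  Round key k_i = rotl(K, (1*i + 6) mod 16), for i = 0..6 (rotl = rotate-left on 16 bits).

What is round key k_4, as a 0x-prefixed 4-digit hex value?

0x0800

K = 0x0002
k_0 = rotl(K, (1*0+6) mod 16) = rotl(K, 6) = 0x0080
k_1 = rotl(K, (1*1+6) mod 16) = rotl(K, 7) = 0x0100
k_2 = rotl(K, (1*2+6) mod 16) = rotl(K, 8) = 0x0200
k_3 = rotl(K, (1*3+6) mod 16) = rotl(K, 9) = 0x0400
k_4 = rotl(K, (1*4+6) mod 16) = rotl(K, 10) = 0x0800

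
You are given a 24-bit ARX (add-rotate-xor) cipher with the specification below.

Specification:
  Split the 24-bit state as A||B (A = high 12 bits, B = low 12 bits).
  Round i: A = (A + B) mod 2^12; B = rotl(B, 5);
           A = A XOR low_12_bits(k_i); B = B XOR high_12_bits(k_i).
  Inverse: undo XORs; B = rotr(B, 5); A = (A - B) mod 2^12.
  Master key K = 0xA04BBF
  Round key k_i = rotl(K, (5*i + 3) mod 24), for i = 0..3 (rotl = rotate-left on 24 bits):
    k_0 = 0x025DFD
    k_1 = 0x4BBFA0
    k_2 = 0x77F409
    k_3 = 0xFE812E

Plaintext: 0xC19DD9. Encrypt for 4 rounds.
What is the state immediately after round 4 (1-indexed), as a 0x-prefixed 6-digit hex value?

0xFEA5DD

s_0 = plaintext = 0xC19DD9
s_1 = Round(s_0, k_0) = 0x40FB1E
s_2 = Round(s_1, k_1) = 0x08D76D
s_3 = Round(s_2, k_2) = 0x3F3AD1
s_4 = Round(s_3, k_3) = 0xFEA5DD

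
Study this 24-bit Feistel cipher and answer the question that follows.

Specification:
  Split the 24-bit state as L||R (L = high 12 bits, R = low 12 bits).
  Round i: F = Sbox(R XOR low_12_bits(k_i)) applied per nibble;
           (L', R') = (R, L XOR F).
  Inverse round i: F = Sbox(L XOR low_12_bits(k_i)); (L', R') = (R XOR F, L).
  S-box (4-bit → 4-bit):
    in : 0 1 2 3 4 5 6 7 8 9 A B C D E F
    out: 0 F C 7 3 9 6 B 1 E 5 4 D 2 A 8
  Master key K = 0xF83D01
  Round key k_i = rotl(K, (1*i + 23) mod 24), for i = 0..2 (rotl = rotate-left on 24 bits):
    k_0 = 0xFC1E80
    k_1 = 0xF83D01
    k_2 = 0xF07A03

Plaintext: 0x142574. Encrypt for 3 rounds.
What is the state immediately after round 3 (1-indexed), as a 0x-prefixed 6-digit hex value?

0x4A4F9A

s_0 = plaintext = 0x142574
s_1 = Round(s_0, k_0) = 0x5745C1
s_2 = Round(s_1, k_1) = 0x5C14A4
s_3 = Round(s_2, k_2) = 0x4A4F9A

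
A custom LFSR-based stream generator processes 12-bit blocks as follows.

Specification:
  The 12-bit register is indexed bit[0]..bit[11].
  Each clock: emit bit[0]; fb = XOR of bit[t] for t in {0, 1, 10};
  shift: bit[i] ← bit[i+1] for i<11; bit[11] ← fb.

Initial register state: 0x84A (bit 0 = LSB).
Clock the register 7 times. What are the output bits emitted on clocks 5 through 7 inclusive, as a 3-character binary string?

reg_0 = 0x84A
clock 1: out=0, reg = 0xC25
clock 2: out=1, reg = 0x612
clock 3: out=0, reg = 0x309
clock 4: out=1, reg = 0x984
clock 5: out=0, reg = 0x4C2
clock 6: out=0, reg = 0x261
clock 7: out=1, reg = 0x930

001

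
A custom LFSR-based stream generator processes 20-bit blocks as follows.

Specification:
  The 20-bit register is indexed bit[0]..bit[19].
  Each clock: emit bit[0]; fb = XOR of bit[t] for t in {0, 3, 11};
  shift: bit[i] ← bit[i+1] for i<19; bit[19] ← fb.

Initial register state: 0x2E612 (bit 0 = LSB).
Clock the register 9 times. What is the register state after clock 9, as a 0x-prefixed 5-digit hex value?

reg_0 = 0x2E612
clock 1: out=0, reg = 0x17309
clock 2: out=1, reg = 0x0B984
clock 3: out=0, reg = 0x85CC2
clock 4: out=0, reg = 0xC2E61
clock 5: out=1, reg = 0x61730
clock 6: out=0, reg = 0x30B98
clock 7: out=0, reg = 0x185CC
clock 8: out=0, reg = 0x8C2E6
clock 9: out=0, reg = 0x46173

0x46173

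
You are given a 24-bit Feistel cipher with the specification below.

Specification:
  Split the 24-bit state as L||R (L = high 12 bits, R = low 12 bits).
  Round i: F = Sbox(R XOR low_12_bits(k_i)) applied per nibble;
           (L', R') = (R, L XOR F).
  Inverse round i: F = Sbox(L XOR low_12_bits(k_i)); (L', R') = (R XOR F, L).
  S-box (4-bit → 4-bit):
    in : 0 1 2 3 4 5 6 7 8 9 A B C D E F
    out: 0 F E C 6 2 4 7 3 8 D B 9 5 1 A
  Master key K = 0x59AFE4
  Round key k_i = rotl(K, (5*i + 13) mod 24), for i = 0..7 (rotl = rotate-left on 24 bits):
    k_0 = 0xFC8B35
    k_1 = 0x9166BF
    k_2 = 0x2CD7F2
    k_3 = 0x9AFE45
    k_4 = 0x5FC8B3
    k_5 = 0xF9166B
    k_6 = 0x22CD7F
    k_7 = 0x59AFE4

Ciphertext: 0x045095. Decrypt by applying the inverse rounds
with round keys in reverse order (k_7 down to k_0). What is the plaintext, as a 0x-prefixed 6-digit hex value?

0xC39633

s_0 = ciphertext = 0x045095
s_1 = InvRound(s_0, k_7) = 0xA4A045
s_2 = InvRound(s_1, k_6) = 0x787A4A
s_3 = InvRound(s_2, k_5) = 0x553787
s_4 = InvRound(s_3, k_4) = 0x297553
s_5 = InvRound(s_4, k_3) = 0xC0D297
s_6 = InvRound(s_5, k_2) = 0x93DC0D
s_7 = InvRound(s_6, k_1) = 0x63393D
s_8 = InvRound(s_7, k_0) = 0xC39633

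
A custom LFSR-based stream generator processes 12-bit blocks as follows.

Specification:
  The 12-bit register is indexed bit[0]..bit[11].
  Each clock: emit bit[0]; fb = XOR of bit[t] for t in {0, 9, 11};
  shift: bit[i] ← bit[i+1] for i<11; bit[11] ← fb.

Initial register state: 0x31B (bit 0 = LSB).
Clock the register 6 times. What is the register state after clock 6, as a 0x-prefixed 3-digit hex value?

0x98C

reg_0 = 0x31B
clock 1: out=1, reg = 0x18D
clock 2: out=1, reg = 0x8C6
clock 3: out=0, reg = 0xC63
clock 4: out=1, reg = 0x631
clock 5: out=1, reg = 0x318
clock 6: out=0, reg = 0x98C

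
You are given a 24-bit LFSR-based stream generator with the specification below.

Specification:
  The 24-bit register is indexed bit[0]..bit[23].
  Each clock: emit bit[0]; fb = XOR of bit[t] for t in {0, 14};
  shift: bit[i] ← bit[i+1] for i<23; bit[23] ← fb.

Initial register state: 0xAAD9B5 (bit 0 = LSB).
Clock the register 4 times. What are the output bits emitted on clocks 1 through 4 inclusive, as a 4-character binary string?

reg_0 = 0xAAD9B5
clock 1: out=1, reg = 0x556CDA
clock 2: out=0, reg = 0xAAB66D
clock 3: out=1, reg = 0xD55B36
clock 4: out=0, reg = 0xEAAD9B

1010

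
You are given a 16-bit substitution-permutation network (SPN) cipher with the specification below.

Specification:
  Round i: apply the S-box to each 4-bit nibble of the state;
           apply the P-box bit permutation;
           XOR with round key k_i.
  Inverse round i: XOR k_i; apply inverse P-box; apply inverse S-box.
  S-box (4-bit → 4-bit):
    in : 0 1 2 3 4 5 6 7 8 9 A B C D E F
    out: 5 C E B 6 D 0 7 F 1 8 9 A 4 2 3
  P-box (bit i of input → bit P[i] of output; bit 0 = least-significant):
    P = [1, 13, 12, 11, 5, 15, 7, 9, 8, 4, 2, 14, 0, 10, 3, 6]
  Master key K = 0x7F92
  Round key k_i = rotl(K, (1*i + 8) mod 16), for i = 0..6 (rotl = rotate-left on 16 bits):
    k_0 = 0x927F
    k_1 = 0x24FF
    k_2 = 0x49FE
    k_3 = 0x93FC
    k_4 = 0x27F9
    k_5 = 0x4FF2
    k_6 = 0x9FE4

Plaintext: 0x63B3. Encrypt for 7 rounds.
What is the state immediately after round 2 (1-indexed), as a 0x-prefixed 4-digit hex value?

s_0 = plaintext = 0x63B3
s_1 = Round(s_0, k_0) = 0xF94D
s_2 = Round(s_1, k_1) = 0xB17E
s_3 = Round(s_2, k_2) = 0xA91B
s_4 = Round(s_3, k_3) = 0x983E
s_5 = Round(s_4, k_4) = 0xC4CC
s_6 = Round(s_5, k_5) = 0xE1A6
s_7 = Round(s_6, k_6) = 0xD9E0

0xB17E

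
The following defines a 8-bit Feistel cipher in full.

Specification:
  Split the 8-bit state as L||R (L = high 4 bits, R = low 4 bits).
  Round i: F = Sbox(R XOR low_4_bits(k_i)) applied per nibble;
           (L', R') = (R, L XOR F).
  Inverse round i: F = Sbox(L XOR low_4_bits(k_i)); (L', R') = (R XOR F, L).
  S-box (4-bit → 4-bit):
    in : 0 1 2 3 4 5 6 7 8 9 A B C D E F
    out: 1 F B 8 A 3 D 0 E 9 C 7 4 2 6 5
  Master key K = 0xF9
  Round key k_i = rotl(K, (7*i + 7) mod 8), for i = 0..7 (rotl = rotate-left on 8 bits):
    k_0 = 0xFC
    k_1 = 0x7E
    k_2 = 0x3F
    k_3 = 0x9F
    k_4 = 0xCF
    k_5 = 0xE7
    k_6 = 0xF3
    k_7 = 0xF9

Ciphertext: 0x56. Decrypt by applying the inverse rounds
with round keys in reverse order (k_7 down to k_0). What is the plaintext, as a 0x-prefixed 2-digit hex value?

s_0 = ciphertext = 0x56
s_1 = InvRound(s_0, k_7) = 0x25
s_2 = InvRound(s_1, k_6) = 0xA2
s_3 = InvRound(s_2, k_5) = 0x0A
s_4 = InvRound(s_3, k_4) = 0xF0
s_5 = InvRound(s_4, k_3) = 0x1F
s_6 = InvRound(s_5, k_2) = 0x91
s_7 = InvRound(s_6, k_1) = 0x19
s_8 = InvRound(s_7, k_0) = 0xB1

0xB1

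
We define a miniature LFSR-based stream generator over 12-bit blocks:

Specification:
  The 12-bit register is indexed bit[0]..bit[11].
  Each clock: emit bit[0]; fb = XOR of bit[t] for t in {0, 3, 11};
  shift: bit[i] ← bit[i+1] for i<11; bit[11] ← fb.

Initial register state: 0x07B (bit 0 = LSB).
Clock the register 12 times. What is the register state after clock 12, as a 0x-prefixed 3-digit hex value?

0x82C

reg_0 = 0x07B
clock 1: out=1, reg = 0x03D
clock 2: out=1, reg = 0x01E
clock 3: out=0, reg = 0x80F
clock 4: out=1, reg = 0xC07
clock 5: out=1, reg = 0x603
clock 6: out=1, reg = 0xB01
clock 7: out=1, reg = 0x580
clock 8: out=0, reg = 0x2C0
clock 9: out=0, reg = 0x160
clock 10: out=0, reg = 0x0B0
clock 11: out=0, reg = 0x058
clock 12: out=0, reg = 0x82C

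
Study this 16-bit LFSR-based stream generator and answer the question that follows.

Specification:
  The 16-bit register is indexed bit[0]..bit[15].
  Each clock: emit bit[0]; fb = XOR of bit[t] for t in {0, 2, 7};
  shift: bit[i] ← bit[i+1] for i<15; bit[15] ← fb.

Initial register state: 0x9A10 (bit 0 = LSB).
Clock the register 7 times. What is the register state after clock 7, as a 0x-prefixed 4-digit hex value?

reg_0 = 0x9A10
clock 1: out=0, reg = 0x4D08
clock 2: out=0, reg = 0x2684
clock 3: out=0, reg = 0x1342
clock 4: out=0, reg = 0x09A1
clock 5: out=1, reg = 0x04D0
clock 6: out=0, reg = 0x8268
clock 7: out=0, reg = 0x4134

0x4134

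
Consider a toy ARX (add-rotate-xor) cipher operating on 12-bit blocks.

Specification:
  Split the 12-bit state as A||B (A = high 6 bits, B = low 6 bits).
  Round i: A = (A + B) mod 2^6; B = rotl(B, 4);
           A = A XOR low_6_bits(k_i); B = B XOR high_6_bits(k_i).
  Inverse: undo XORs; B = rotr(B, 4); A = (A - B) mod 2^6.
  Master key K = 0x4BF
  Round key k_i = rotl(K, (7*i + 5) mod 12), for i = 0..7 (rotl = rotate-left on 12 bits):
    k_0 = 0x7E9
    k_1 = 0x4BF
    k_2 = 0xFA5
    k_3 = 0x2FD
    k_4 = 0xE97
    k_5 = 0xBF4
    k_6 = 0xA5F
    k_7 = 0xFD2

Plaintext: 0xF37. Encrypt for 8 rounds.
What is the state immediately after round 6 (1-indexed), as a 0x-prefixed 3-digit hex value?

0x23D

s_0 = plaintext = 0xF37
s_1 = Round(s_0, k_0) = 0x6A2
s_2 = Round(s_1, k_1) = 0x0FA
s_3 = Round(s_2, k_2) = 0x610
s_4 = Round(s_3, k_3) = 0x54F
s_5 = Round(s_4, k_4) = 0xCC9
s_6 = Round(s_5, k_5) = 0x23D
s_7 = Round(s_6, k_6) = 0x6B6
s_8 = Round(s_7, k_7) = 0x092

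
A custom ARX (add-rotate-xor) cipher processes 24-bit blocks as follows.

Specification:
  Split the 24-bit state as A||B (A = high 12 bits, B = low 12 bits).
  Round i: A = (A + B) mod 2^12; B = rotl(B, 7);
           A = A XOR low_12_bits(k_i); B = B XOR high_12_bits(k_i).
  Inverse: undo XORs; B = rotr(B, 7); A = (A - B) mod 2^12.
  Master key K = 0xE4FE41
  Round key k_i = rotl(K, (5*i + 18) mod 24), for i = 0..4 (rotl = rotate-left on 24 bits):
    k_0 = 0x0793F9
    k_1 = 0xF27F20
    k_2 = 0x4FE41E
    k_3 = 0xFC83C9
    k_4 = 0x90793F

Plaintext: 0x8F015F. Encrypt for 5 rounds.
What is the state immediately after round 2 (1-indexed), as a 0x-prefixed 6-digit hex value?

0x6896D8

s_0 = plaintext = 0x8F015F
s_1 = Round(s_0, k_0) = 0x9B6FF3
s_2 = Round(s_1, k_1) = 0x6896D8
s_3 = Round(s_2, k_2) = 0x97F8C8
s_4 = Round(s_3, k_3) = 0x18EB8E
s_5 = Round(s_4, k_4) = 0x423E5B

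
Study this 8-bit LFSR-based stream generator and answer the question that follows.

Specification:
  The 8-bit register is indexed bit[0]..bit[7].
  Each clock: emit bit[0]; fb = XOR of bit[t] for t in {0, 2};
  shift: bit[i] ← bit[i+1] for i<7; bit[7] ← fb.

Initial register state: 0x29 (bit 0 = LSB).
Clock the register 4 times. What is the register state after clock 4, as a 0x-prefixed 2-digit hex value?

reg_0 = 0x29
clock 1: out=1, reg = 0x94
clock 2: out=0, reg = 0xCA
clock 3: out=0, reg = 0x65
clock 4: out=1, reg = 0x32

0x32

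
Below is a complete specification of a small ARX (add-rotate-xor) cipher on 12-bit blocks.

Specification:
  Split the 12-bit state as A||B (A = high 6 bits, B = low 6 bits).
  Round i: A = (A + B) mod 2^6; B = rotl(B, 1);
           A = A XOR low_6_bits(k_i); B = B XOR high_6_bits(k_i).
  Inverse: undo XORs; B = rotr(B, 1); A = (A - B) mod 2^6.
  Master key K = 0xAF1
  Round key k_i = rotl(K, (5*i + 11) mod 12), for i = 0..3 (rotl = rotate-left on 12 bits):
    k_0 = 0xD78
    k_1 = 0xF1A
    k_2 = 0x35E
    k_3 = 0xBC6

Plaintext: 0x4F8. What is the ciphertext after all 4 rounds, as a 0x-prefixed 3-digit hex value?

0x966

s_0 = plaintext = 0x4F8
s_1 = Round(s_0, k_0) = 0xCC4
s_2 = Round(s_1, k_1) = 0xB74
s_3 = Round(s_2, k_2) = 0xFE4
s_4 = Round(s_3, k_3) = 0x966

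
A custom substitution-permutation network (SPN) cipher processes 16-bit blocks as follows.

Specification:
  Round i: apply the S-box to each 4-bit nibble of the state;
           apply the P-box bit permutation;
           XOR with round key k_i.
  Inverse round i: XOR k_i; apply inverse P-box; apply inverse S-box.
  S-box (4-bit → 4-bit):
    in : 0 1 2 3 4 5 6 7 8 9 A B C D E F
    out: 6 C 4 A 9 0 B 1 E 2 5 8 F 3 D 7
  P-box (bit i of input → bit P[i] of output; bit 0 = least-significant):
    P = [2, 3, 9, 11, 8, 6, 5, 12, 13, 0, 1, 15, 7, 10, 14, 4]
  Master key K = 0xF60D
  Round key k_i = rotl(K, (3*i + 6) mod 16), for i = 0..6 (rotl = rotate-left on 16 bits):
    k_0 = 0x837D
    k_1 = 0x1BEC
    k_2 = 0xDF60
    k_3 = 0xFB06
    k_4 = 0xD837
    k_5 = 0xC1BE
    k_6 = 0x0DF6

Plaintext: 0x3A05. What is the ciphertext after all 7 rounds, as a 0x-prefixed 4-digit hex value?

0x8DE6

s_0 = plaintext = 0x3A05
s_1 = Round(s_0, k_0) = 0xA70F
s_2 = Round(s_1, k_1) = 0x7900
s_3 = Round(s_2, k_2) = 0xDD89
s_4 = Round(s_3, k_3) = 0xCFEF
s_5 = Round(s_4, k_4) = 0xAF88
s_6 = Round(s_5, k_5) = 0xBB55
s_7 = Round(s_6, k_6) = 0x8DE6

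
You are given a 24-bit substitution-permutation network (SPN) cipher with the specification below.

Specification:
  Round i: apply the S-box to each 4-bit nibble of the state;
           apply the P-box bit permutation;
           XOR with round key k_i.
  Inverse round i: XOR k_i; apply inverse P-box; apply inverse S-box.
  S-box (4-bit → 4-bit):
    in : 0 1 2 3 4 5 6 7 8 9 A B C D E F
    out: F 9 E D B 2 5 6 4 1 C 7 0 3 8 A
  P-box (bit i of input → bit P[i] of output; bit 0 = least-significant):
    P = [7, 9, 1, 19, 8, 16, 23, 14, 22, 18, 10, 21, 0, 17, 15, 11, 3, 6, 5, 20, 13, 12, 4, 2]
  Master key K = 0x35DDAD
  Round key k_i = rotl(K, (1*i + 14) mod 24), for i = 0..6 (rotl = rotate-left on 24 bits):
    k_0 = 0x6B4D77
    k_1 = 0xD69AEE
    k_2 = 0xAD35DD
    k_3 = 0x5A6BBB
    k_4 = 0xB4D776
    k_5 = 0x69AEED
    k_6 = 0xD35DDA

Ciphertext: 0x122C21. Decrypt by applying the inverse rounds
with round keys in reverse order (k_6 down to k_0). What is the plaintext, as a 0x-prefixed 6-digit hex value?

s_0 = ciphertext = 0x122C21
s_1 = InvRound(s_0, k_6) = 0xBB9906
s_2 = InvRound(s_1, k_5) = 0xD0D66B
s_3 = InvRound(s_2, k_4) = 0xA9949C
s_4 = InvRound(s_3, k_3) = 0x4A0307
s_5 = InvRound(s_4, k_2) = 0xBD507B
s_6 = InvRound(s_5, k_1) = 0xAC01F4
s_7 = InvRound(s_6, k_0) = 0xCC4B26

0xCC4B26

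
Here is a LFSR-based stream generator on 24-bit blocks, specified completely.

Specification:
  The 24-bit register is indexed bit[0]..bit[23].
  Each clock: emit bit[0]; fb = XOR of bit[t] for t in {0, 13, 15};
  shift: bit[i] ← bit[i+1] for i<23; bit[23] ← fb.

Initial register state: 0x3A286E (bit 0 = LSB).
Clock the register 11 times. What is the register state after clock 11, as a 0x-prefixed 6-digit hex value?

0xF96745

reg_0 = 0x3A286E
clock 1: out=0, reg = 0x9D1437
clock 2: out=1, reg = 0xCE8A1B
clock 3: out=1, reg = 0x67450D
clock 4: out=1, reg = 0xB3A286
clock 5: out=0, reg = 0x59D143
clock 6: out=1, reg = 0x2CE8A1
clock 7: out=1, reg = 0x967450
clock 8: out=0, reg = 0xCB3A28
clock 9: out=0, reg = 0xE59D14
clock 10: out=0, reg = 0xF2CE8A
clock 11: out=0, reg = 0xF96745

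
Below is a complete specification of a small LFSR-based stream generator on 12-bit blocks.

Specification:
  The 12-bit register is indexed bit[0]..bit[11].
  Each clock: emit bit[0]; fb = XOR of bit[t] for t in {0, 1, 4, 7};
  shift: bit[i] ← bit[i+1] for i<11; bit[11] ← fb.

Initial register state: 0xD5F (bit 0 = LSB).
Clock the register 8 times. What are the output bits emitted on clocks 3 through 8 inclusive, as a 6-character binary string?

reg_0 = 0xD5F
clock 1: out=1, reg = 0xEAF
clock 2: out=1, reg = 0xF57
clock 3: out=1, reg = 0xFAB
clock 4: out=1, reg = 0xFD5
clock 5: out=1, reg = 0xFEA
clock 6: out=0, reg = 0x7F5
clock 7: out=1, reg = 0xBFA
clock 8: out=0, reg = 0xDFD

111010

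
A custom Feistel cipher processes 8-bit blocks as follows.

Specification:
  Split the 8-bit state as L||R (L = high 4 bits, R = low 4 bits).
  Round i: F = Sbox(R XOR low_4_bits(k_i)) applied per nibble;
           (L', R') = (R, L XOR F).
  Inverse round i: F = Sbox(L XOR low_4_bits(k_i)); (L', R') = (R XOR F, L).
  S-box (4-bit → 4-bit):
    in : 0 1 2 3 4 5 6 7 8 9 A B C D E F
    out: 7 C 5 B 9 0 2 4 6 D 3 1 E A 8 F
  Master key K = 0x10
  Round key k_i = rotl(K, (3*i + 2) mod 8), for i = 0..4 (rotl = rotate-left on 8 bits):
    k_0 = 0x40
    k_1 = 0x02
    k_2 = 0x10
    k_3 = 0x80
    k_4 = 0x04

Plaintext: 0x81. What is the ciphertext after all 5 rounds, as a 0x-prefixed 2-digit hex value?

0xC9

s_0 = plaintext = 0x81
s_1 = Round(s_0, k_0) = 0x14
s_2 = Round(s_1, k_1) = 0x43
s_3 = Round(s_2, k_2) = 0x3F
s_4 = Round(s_3, k_3) = 0xFC
s_5 = Round(s_4, k_4) = 0xC9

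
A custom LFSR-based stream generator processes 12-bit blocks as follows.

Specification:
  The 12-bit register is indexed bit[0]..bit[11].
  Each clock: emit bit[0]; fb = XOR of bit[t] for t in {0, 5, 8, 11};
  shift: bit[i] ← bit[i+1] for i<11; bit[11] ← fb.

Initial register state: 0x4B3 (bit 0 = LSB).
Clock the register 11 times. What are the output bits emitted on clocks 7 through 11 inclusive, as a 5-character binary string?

reg_0 = 0x4B3
clock 1: out=1, reg = 0x259
clock 2: out=1, reg = 0x92C
clock 3: out=0, reg = 0xC96
clock 4: out=0, reg = 0xE4B
clock 5: out=1, reg = 0x725
clock 6: out=1, reg = 0xB92
clock 7: out=0, reg = 0x5C9
clock 8: out=1, reg = 0x2E4
clock 9: out=0, reg = 0x972
clock 10: out=0, reg = 0xCB9
clock 11: out=1, reg = 0xE5C

01001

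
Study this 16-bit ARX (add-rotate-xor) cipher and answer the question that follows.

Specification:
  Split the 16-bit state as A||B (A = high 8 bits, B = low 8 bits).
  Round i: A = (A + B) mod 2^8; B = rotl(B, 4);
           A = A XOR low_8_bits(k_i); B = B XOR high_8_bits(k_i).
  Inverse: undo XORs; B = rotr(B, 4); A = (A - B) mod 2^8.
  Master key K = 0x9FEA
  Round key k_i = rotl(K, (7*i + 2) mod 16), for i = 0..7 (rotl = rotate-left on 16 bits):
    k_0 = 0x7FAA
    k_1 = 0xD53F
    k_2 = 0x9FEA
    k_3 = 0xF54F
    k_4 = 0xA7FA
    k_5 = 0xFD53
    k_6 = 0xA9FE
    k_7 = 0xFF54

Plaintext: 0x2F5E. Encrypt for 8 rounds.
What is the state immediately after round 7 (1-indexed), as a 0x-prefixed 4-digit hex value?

0x2BD6

s_0 = plaintext = 0x2F5E
s_1 = Round(s_0, k_0) = 0x279A
s_2 = Round(s_1, k_1) = 0xFE7C
s_3 = Round(s_2, k_2) = 0x9058
s_4 = Round(s_3, k_3) = 0xA770
s_5 = Round(s_4, k_4) = 0xEDA0
s_6 = Round(s_5, k_5) = 0xDEF7
s_7 = Round(s_6, k_6) = 0x2BD6
s_8 = Round(s_7, k_7) = 0x5592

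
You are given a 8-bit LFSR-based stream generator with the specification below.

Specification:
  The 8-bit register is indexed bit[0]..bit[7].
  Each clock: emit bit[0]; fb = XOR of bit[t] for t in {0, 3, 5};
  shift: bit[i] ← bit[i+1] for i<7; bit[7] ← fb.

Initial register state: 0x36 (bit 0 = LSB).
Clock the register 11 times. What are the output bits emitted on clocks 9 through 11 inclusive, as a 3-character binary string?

reg_0 = 0x36
clock 1: out=0, reg = 0x9B
clock 2: out=1, reg = 0x4D
clock 3: out=1, reg = 0x26
clock 4: out=0, reg = 0x93
clock 5: out=1, reg = 0xC9
clock 6: out=1, reg = 0x64
clock 7: out=0, reg = 0xB2
clock 8: out=0, reg = 0xD9
clock 9: out=1, reg = 0x6C
clock 10: out=0, reg = 0x36
clock 11: out=0, reg = 0x9B

100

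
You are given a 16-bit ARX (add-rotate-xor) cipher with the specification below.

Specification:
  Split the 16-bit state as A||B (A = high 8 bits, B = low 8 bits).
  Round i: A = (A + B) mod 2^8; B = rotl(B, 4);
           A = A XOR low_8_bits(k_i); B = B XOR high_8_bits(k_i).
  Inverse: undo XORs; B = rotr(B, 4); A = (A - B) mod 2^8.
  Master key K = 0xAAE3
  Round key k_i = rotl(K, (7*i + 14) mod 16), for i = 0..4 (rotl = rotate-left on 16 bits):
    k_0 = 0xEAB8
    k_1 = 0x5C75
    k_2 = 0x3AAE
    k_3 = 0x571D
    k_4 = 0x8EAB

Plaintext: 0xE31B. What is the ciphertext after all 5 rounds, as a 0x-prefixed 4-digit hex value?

s_0 = plaintext = 0xE31B
s_1 = Round(s_0, k_0) = 0x465B
s_2 = Round(s_1, k_1) = 0xD4E9
s_3 = Round(s_2, k_2) = 0x13A4
s_4 = Round(s_3, k_3) = 0xAA1D
s_5 = Round(s_4, k_4) = 0x6C5F

0x6C5F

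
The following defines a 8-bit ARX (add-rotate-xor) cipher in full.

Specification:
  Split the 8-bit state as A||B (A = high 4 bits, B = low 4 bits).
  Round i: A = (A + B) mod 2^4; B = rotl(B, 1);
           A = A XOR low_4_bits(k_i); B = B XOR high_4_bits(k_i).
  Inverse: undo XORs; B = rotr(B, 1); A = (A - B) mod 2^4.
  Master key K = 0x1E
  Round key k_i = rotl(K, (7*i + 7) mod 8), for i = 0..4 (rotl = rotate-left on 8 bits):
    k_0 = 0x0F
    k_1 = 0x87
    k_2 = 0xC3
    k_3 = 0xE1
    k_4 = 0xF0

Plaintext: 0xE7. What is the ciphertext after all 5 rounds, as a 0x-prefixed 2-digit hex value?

s_0 = plaintext = 0xE7
s_1 = Round(s_0, k_0) = 0xAE
s_2 = Round(s_1, k_1) = 0xF5
s_3 = Round(s_2, k_2) = 0x76
s_4 = Round(s_3, k_3) = 0xC2
s_5 = Round(s_4, k_4) = 0xEB

0xEB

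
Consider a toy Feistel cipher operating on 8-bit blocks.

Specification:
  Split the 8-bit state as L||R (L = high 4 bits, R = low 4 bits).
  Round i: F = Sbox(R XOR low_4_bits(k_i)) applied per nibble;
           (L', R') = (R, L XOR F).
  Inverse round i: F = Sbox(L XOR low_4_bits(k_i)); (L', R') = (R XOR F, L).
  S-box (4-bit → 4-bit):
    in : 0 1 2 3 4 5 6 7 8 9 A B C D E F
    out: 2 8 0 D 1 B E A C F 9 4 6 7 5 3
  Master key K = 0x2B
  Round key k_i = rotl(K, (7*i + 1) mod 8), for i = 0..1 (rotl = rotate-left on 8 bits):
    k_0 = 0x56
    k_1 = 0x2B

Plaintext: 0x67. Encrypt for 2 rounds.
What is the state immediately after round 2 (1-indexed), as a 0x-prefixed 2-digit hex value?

s_0 = plaintext = 0x67
s_1 = Round(s_0, k_0) = 0x7E
s_2 = Round(s_1, k_1) = 0xEC

0xEC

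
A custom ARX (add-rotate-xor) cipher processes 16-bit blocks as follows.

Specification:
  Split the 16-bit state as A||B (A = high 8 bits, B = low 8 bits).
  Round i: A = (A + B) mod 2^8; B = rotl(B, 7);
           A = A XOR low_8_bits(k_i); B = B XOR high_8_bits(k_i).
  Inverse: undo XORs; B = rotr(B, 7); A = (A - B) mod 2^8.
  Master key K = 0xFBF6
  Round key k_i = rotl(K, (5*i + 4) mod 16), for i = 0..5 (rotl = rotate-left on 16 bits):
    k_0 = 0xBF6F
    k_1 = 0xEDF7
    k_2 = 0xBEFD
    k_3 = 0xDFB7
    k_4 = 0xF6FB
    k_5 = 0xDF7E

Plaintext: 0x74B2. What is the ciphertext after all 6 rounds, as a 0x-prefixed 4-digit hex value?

0x106D

s_0 = plaintext = 0x74B2
s_1 = Round(s_0, k_0) = 0x49E6
s_2 = Round(s_1, k_1) = 0xD89E
s_3 = Round(s_2, k_2) = 0x8BF1
s_4 = Round(s_3, k_3) = 0xCB27
s_5 = Round(s_4, k_4) = 0x0965
s_6 = Round(s_5, k_5) = 0x106D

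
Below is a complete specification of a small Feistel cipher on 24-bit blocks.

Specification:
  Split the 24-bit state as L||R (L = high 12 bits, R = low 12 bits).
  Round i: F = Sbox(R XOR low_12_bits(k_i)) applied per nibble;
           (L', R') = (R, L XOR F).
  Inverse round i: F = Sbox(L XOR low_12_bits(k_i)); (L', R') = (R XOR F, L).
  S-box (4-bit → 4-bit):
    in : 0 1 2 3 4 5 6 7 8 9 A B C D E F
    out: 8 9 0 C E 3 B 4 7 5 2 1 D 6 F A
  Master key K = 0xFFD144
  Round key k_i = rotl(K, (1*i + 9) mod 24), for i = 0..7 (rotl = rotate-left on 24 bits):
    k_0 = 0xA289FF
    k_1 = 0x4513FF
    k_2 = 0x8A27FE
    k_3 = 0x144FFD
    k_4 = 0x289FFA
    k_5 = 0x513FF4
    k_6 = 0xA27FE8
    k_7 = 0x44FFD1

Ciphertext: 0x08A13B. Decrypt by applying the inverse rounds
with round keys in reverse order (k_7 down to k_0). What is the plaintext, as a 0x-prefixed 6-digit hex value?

s_0 = ciphertext = 0x08A13B
s_1 = InvRound(s_0, k_7) = 0xB0A08A
s_2 = InvRound(s_1, k_6) = 0xE7AB0A
s_3 = InvRound(s_2, k_5) = 0x275E7A
s_4 = InvRound(s_3, k_4) = 0x800275
s_5 = InvRound(s_4, k_3) = 0x6D3800
s_6 = InvRound(s_5, k_2) = 0x1066D3
s_7 = InvRound(s_6, k_1) = 0x676106
s_8 = InvRound(s_7, k_0) = 0xB73676

0xB73676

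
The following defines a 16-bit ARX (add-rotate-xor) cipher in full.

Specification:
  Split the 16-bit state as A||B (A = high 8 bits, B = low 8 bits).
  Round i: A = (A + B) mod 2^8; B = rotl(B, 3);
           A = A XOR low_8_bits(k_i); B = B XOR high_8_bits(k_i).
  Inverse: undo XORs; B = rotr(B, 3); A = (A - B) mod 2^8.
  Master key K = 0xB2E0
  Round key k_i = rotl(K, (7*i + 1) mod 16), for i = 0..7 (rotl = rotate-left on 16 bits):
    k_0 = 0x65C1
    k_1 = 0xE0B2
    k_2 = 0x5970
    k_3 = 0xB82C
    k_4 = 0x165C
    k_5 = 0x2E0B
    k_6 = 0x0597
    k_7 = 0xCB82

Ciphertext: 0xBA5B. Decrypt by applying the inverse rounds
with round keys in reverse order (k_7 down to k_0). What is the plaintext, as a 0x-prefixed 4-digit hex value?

s_0 = ciphertext = 0xBA5B
s_1 = InvRound(s_0, k_7) = 0x2612
s_2 = InvRound(s_1, k_6) = 0xCFE2
s_3 = InvRound(s_2, k_5) = 0x2B99
s_4 = InvRound(s_3, k_4) = 0x86F1
s_5 = InvRound(s_4, k_3) = 0x8129
s_6 = InvRound(s_5, k_2) = 0xE30E
s_7 = InvRound(s_6, k_1) = 0x74DD
s_8 = InvRound(s_7, k_0) = 0x9E17

0x9E17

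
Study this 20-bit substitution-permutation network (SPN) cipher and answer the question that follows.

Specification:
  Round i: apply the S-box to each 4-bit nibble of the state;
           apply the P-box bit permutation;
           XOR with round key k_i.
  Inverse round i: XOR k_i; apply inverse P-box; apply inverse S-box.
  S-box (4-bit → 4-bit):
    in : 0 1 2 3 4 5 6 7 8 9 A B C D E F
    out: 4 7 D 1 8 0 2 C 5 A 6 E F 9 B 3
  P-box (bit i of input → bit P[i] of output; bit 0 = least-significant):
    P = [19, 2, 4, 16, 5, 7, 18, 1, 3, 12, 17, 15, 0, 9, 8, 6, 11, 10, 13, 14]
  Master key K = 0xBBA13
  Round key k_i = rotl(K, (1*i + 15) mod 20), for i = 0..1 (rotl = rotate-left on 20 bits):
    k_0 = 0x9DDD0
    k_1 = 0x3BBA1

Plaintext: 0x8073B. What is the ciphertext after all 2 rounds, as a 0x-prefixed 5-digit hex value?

s_0 = plaintext = 0x8073B
s_1 = Round(s_0, k_0) = 0xA74E4
s_2 = Round(s_1, k_1) = 0x21E43

0x21E43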